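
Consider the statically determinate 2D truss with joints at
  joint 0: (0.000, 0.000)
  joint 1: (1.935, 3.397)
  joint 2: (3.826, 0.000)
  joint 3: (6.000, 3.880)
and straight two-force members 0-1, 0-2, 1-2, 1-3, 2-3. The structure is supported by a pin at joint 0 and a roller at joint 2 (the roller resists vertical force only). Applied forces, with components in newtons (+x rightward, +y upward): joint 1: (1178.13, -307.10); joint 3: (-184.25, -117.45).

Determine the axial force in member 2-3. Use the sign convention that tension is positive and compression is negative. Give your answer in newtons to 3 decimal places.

N=4 nodes, M=5 members, R=3 reactions → 2N=8, M+R=8
member 0 (0-1): L=3.9095, (cx,cy)=(0.4950,0.8689)
member 1 (0-2): L=3.8260, (cx,cy)=(1.0000,0.0000)
member 2 (1-2): L=3.8879, (cx,cy)=(0.4864,-0.8737)
member 3 (1-3): L=4.0936, (cx,cy)=(0.9930,0.1180)
member 4 (2-3): L=4.4475, (cx,cy)=(0.4888,0.8724)
solve A·x = −loads:
  F[0-1] = +890.9133 N (tension)
  F[0-2] = +552.9189 N (tension)
  F[1-2] = -1254.7245 N (compression)
  F[1-3] = -127.7820 N (compression)
  F[2-3] = -117.3477 N (compression)
  Rx@0 = -993.8800 N
  Ry@0 = -774.1317 N
  Ry@2 = +1198.6817 N

-117.348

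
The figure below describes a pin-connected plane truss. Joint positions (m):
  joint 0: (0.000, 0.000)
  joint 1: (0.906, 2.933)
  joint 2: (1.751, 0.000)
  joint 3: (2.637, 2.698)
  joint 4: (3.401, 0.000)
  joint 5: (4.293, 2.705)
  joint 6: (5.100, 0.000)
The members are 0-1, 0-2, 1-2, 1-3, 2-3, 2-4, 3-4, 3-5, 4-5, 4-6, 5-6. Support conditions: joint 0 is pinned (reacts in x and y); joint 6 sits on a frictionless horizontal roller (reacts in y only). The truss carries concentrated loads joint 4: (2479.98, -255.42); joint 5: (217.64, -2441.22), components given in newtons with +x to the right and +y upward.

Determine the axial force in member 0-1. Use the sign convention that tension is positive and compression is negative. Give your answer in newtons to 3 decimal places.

-372.537

N=7 nodes, M=11 members, R=3 reactions → 2N=14, M+R=14
member 0 (0-1): L=3.0697, (cx,cy)=(0.2951,0.9555)
member 1 (0-2): L=1.7510, (cx,cy)=(1.0000,0.0000)
member 2 (1-2): L=3.0523, (cx,cy)=(0.2768,-0.9609)
member 3 (1-3): L=1.7469, (cx,cy)=(0.9909,-0.1345)
member 4 (2-3): L=2.8398, (cx,cy)=(0.3120,0.9501)
member 5 (2-4): L=1.6500, (cx,cy)=(1.0000,0.0000)
member 6 (3-4): L=2.8041, (cx,cy)=(0.2725,-0.9622)
member 7 (3-5): L=1.6560, (cx,cy)=(1.0000,0.0042)
member 8 (4-5): L=2.8483, (cx,cy)=(0.3132,0.9497)
member 9 (4-6): L=1.6990, (cx,cy)=(1.0000,0.0000)
member 10 (5-6): L=2.8228, (cx,cy)=(0.2859,-0.9583)
solve A·x = −loads:
  F[0-1] = -372.5374 N (compression)
  F[0-2] = +2807.5702 N (tension)
  F[1-2] = +401.6641 N (tension)
  F[1-3] = -223.1758 N (compression)
  F[2-3] = -406.2441 N (compression)
  F[2-4] = +3045.5149 N (tension)
  F[3-4] = +367.9695 N (tension)
  F[3-5] = -448.1557 N (compression)
  F[4-5] = -103.8523 N (compression)
  F[4-6] = +698.3153 N (tension)
  F[5-6] = -2442.6438 N (compression)
  Rx@0 = -2697.6200 N
  Ry@0 = +355.9425 N
  Ry@6 = +2340.6975 N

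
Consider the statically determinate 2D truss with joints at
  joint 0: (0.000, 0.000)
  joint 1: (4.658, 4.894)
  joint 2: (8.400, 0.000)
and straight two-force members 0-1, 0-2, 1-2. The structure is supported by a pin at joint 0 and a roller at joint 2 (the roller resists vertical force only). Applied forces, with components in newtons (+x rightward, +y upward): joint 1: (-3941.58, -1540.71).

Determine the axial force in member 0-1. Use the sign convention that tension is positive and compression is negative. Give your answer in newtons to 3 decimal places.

N=3 nodes, M=3 members, R=3 reactions → 2N=6, M+R=6
member 0 (0-1): L=6.7563, (cx,cy)=(0.6894,0.7244)
member 1 (0-2): L=8.4000, (cx,cy)=(1.0000,0.0000)
member 2 (1-2): L=6.1607, (cx,cy)=(0.6074,-0.7944)
solve A·x = −loads:
  F[0-1] = -4117.8491 N (compression)
  F[0-2] = -1102.6278 N (compression)
  F[1-2] = +1815.3183 N (tension)
  Rx@0 = +3941.5800 N
  Ry@0 = +2982.7892 N
  Ry@2 = -1442.0792 N

-4117.849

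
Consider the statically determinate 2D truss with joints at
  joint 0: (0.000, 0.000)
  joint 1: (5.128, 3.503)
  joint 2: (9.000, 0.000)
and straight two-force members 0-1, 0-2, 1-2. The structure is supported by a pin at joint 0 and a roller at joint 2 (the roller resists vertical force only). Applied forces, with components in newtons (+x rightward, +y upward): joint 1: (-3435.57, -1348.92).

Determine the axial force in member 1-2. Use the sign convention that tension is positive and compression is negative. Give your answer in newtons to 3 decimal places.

N=3 nodes, M=3 members, R=3 reactions → 2N=6, M+R=6
member 0 (0-1): L=6.2103, (cx,cy)=(0.8257,0.5641)
member 1 (0-2): L=9.0000, (cx,cy)=(1.0000,0.0000)
member 2 (1-2): L=5.2214, (cx,cy)=(0.7416,-0.6709)
solve A·x = −loads:
  F[0-1] = -3399.4873 N (compression)
  F[0-2] = -628.5125 N (compression)
  F[1-2] = +847.5563 N (tension)
  Rx@0 = +3435.5700 N
  Ry@0 = +1917.5356 N
  Ry@2 = -568.6155 N

847.556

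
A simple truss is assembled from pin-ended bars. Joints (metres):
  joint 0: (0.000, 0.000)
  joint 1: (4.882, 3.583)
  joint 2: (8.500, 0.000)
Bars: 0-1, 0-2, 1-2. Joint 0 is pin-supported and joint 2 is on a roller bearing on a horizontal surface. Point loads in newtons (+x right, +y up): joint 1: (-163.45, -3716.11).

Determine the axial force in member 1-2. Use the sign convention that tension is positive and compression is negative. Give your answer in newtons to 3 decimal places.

-2935.303

N=3 nodes, M=3 members, R=3 reactions → 2N=6, M+R=6
member 0 (0-1): L=6.0557, (cx,cy)=(0.8062,0.5917)
member 1 (0-2): L=8.5000, (cx,cy)=(1.0000,0.0000)
member 2 (1-2): L=5.0919, (cx,cy)=(0.7105,-0.7037)
solve A·x = −loads:
  F[0-1] = -2789.8089 N (compression)
  F[0-2] = +2085.6359 N (tension)
  F[1-2] = -2935.3025 N (compression)
  Rx@0 = +163.4500 N
  Ry@0 = +1650.6503 N
  Ry@2 = +2065.4597 N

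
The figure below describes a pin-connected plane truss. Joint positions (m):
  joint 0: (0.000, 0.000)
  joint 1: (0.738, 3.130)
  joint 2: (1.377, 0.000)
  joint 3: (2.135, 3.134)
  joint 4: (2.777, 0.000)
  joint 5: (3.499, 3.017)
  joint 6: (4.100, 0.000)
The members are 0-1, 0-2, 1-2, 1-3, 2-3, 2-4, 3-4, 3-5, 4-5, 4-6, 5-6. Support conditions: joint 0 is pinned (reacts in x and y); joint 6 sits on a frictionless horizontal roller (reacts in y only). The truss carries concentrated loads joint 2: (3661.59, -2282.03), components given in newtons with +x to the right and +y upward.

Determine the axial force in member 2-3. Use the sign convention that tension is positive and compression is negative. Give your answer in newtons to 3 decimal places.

790.490

N=7 nodes, M=11 members, R=3 reactions → 2N=14, M+R=14
member 0 (0-1): L=3.2158, (cx,cy)=(0.2295,0.9733)
member 1 (0-2): L=1.3770, (cx,cy)=(1.0000,0.0000)
member 2 (1-2): L=3.1946, (cx,cy)=(0.2000,-0.9798)
member 3 (1-3): L=1.3970, (cx,cy)=(1.0000,0.0029)
member 4 (2-3): L=3.2244, (cx,cy)=(0.2351,0.9720)
member 5 (2-4): L=1.4000, (cx,cy)=(1.0000,0.0000)
member 6 (3-4): L=3.1991, (cx,cy)=(0.2007,-0.9797)
member 7 (3-5): L=1.3690, (cx,cy)=(0.9963,-0.0855)
member 8 (4-5): L=3.1022, (cx,cy)=(0.2327,0.9725)
member 9 (4-6): L=1.3230, (cx,cy)=(1.0000,0.0000)
member 10 (5-6): L=3.0763, (cx,cy)=(0.1954,-0.9807)
solve A·x = −loads:
  F[0-1] = -1557.1609 N (compression)
  F[0-2] = +4018.9428 N (tension)
  F[1-2] = +1544.9162 N (tension)
  F[1-3] = -666.3812 N (compression)
  F[2-3] = +790.4898 N (tension)
  F[2-4] = +480.5460 N (tension)
  F[3-4] = -753.5083 N (compression)
  F[3-5] = -330.5393 N (compression)
  F[4-5] = +759.0225 N (tension)
  F[4-6] = +152.6759 N (tension)
  F[5-6] = -781.4871 N (compression)
  Rx@0 = -3661.5900 N
  Ry@0 = +1515.6019 N
  Ry@6 = +766.4281 N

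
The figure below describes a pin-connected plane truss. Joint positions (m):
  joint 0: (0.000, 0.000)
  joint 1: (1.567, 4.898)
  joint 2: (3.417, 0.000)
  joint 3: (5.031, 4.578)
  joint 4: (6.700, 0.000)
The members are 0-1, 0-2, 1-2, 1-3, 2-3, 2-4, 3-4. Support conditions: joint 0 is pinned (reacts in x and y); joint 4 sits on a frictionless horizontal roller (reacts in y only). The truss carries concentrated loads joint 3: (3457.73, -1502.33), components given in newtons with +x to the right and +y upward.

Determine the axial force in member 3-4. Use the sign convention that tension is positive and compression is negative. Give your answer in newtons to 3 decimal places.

-3715.445

N=5 nodes, M=7 members, R=3 reactions → 2N=10, M+R=10
member 0 (0-1): L=5.1426, (cx,cy)=(0.3047,0.9524)
member 1 (0-2): L=3.4170, (cx,cy)=(1.0000,0.0000)
member 2 (1-2): L=5.2357, (cx,cy)=(0.3533,-0.9355)
member 3 (1-3): L=3.4787, (cx,cy)=(0.9958,-0.0920)
member 4 (2-3): L=4.8542, (cx,cy)=(0.3325,0.9431)
member 5 (2-4): L=3.2830, (cx,cy)=(1.0000,0.0000)
member 6 (3-4): L=4.8727, (cx,cy)=(0.3425,-0.9395)
solve A·x = −loads:
  F[0-1] = +2087.6524 N (tension)
  F[0-2] = +2821.5968 N (tension)
  F[1-2] = -2267.4095 N (compression)
  F[1-3] = +1443.4221 N (tension)
  F[2-3] = +2249.1139 N (tension)
  F[2-4] = +1272.6045 N (tension)
  F[3-4] = -3715.4447 N (compression)
  Rx@0 = -3457.7300 N
  Ry@0 = -1988.3730 N
  Ry@4 = +3490.7030 N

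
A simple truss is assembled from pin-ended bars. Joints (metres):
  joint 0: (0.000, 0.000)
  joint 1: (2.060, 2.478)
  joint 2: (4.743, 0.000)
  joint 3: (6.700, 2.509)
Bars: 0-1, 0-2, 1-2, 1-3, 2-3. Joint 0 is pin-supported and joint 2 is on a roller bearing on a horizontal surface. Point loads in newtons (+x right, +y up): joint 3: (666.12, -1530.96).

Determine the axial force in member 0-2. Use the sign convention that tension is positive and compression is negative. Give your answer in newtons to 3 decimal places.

-151.942

N=4 nodes, M=5 members, R=3 reactions → 2N=8, M+R=8
member 0 (0-1): L=3.2224, (cx,cy)=(0.6393,0.7690)
member 1 (0-2): L=4.7430, (cx,cy)=(1.0000,0.0000)
member 2 (1-2): L=3.6523, (cx,cy)=(0.7346,-0.6785)
member 3 (1-3): L=4.6401, (cx,cy)=(1.0000,0.0067)
member 4 (2-3): L=3.1820, (cx,cy)=(0.6150,0.7885)
solve A·x = −loads:
  F[0-1] = +1279.6853 N (tension)
  F[0-2] = -151.9422 N (compression)
  F[1-2] = -1431.9610 N (compression)
  F[1-3] = +1870.0432 N (tension)
  F[2-3] = -1957.4421 N (compression)
  Rx@0 = -666.1200 N
  Ry@0 = -984.0573 N
  Ry@2 = +2515.0173 N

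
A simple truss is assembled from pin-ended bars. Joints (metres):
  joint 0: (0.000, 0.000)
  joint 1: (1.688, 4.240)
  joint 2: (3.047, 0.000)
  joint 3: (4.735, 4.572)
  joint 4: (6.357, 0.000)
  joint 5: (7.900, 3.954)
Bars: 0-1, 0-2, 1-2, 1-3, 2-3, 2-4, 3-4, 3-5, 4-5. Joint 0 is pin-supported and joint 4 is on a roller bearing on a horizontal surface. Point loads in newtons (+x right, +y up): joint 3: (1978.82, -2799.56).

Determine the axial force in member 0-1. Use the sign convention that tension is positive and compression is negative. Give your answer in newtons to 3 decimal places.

N=6 nodes, M=9 members, R=3 reactions → 2N=12, M+R=12
member 0 (0-1): L=4.5637, (cx,cy)=(0.3699,0.9291)
member 1 (0-2): L=3.0470, (cx,cy)=(1.0000,0.0000)
member 2 (1-2): L=4.4525, (cx,cy)=(0.3052,-0.9523)
member 3 (1-3): L=3.0650, (cx,cy)=(0.9941,0.1083)
member 4 (2-3): L=4.8737, (cx,cy)=(0.3464,0.9381)
member 5 (2-4): L=3.3100, (cx,cy)=(1.0000,0.0000)
member 6 (3-4): L=4.8512, (cx,cy)=(0.3344,-0.9424)
member 7 (3-5): L=3.2248, (cx,cy)=(0.9815,-0.1916)
member 8 (4-5): L=4.2444, (cx,cy)=(0.3635,0.9316)
solve A·x = −loads:
  F[0-1] = +762.9793 N (tension)
  F[0-2] = +1696.6100 N (tension)
  F[1-2] = -688.0703 N (compression)
  F[1-3] = +495.1388 N (tension)
  F[2-3] = +698.4679 N (tension)
  F[2-4] = +1244.6788 N (tension)
  F[3-4] = -3722.6735 N (compression)
  F[3-5] = -0.0000 N (compression)
  F[4-5] = +0.0000 N (tension)
  Rx@0 = -1978.8200 N
  Ry@0 = -708.8688 N
  Ry@4 = +3508.4288 N

762.979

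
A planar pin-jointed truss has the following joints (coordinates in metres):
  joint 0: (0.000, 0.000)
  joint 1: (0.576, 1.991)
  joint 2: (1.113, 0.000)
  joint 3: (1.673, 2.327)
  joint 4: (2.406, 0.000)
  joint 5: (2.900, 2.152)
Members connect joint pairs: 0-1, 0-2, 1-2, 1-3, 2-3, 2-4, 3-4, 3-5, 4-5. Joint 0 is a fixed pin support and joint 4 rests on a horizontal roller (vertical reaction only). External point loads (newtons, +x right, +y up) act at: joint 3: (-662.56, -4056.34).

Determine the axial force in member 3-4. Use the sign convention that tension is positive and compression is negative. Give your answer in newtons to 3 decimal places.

-2285.335

N=6 nodes, M=9 members, R=3 reactions → 2N=12, M+R=12
member 0 (0-1): L=2.0726, (cx,cy)=(0.2779,0.9606)
member 1 (0-2): L=1.1130, (cx,cy)=(1.0000,0.0000)
member 2 (1-2): L=2.0621, (cx,cy)=(0.2604,-0.9655)
member 3 (1-3): L=1.1473, (cx,cy)=(0.9562,0.2929)
member 4 (2-3): L=2.3934, (cx,cy)=(0.2340,0.9722)
member 5 (2-4): L=1.2930, (cx,cy)=(1.0000,0.0000)
member 6 (3-4): L=2.4397, (cx,cy)=(0.3004,-0.9538)
member 7 (3-5): L=1.2394, (cx,cy)=(0.9900,-0.1412)
member 8 (4-5): L=2.2080, (cx,cy)=(0.2237,0.9747)
solve A·x = −loads:
  F[0-1] = -1953.5428 N (compression)
  F[0-2] = -119.6592 N (compression)
  F[1-2] = +1636.2494 N (tension)
  F[1-3] = -1013.4272 N (compression)
  F[2-3] = -1624.8989 N (compression)
  F[2-4] = +686.6167 N (tension)
  F[3-4] = -2285.3347 N (compression)
  F[3-5] = +0.0000 N (tension)
  F[4-5] = -0.0000 N (compression)
  Rx@0 = +662.5600 N
  Ry@0 = +1876.5895 N
  Ry@4 = +2179.7505 N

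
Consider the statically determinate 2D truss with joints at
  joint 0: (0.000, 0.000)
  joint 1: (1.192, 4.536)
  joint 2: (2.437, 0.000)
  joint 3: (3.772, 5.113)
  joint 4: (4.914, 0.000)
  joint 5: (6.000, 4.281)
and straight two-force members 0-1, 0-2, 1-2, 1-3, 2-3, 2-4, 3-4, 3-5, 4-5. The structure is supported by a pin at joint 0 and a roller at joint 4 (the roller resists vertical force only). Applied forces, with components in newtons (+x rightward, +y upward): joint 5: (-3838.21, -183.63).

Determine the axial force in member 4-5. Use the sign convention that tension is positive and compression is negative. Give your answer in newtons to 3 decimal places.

-1523.795

N=6 nodes, M=9 members, R=3 reactions → 2N=12, M+R=12
member 0 (0-1): L=4.6900, (cx,cy)=(0.2542,0.9672)
member 1 (0-2): L=2.4370, (cx,cy)=(1.0000,0.0000)
member 2 (1-2): L=4.7038, (cx,cy)=(0.2647,-0.9643)
member 3 (1-3): L=2.6437, (cx,cy)=(0.9759,0.2183)
member 4 (2-3): L=5.2844, (cx,cy)=(0.2526,0.9676)
member 5 (2-4): L=2.4770, (cx,cy)=(1.0000,0.0000)
member 6 (3-4): L=5.2390, (cx,cy)=(0.2180,-0.9760)
member 7 (3-5): L=2.3783, (cx,cy)=(0.9368,-0.3498)
member 8 (4-5): L=4.4166, (cx,cy)=(0.2459,0.9693)
solve A·x = −loads:
  F[0-1] = -3415.3567 N (compression)
  F[0-2] = -2970.1717 N (compression)
  F[1-2] = +3037.5999 N (tension)
  F[1-3] = -1713.3410 N (compression)
  F[2-3] = -3027.4682 N (compression)
  F[2-4] = -1401.3445 N (compression)
  F[3-4] = +4709.8443 N (tension)
  F[3-5] = -3697.1377 N (compression)
  F[4-5] = -1523.7945 N (compression)
  Rx@0 = +3838.2100 N
  Ry@0 = +3303.2061 N
  Ry@4 = -3119.5761 N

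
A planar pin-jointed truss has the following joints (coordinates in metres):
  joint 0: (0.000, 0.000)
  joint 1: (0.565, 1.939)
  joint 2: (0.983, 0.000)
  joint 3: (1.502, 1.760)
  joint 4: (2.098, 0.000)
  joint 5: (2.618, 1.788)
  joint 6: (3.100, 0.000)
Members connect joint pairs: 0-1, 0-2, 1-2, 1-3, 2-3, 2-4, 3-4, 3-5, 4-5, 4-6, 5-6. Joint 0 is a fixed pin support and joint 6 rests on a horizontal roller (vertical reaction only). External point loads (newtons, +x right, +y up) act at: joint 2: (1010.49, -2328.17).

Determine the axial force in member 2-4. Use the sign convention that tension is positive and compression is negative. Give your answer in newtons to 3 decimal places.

670.302

N=7 nodes, M=11 members, R=3 reactions → 2N=14, M+R=14
member 0 (0-1): L=2.0196, (cx,cy)=(0.2798,0.9601)
member 1 (0-2): L=0.9830, (cx,cy)=(1.0000,0.0000)
member 2 (1-2): L=1.9835, (cx,cy)=(0.2107,-0.9775)
member 3 (1-3): L=0.9539, (cx,cy)=(0.9822,-0.1876)
member 4 (2-3): L=1.8349, (cx,cy)=(0.2828,0.9592)
member 5 (2-4): L=1.1150, (cx,cy)=(1.0000,0.0000)
member 6 (3-4): L=1.8582, (cx,cy)=(0.3207,-0.9472)
member 7 (3-5): L=1.1164, (cx,cy)=(0.9997,0.0251)
member 8 (4-5): L=1.8621, (cx,cy)=(0.2793,0.9602)
member 9 (4-6): L=1.0020, (cx,cy)=(1.0000,0.0000)
member 10 (5-6): L=1.8518, (cx,cy)=(0.2603,-0.9655)
solve A·x = −loads:
  F[0-1] = -1656.0369 N (compression)
  F[0-2] = +1473.7710 N (tension)
  F[1-2] = +1790.7214 N (tension)
  F[1-3] = -855.8488 N (compression)
  F[2-3] = +602.2547 N (tension)
  F[2-4] = +670.3022 N (tension)
  F[3-4] = -790.4758 N (compression)
  F[3-5] = -416.8924 N (compression)
  F[4-5] = +779.7322 N (tension)
  F[4-6] = +199.0151 N (tension)
  F[5-6] = -764.6095 N (compression)
  Rx@0 = -1010.4900 N
  Ry@0 = +1589.9148 N
  Ry@6 = +738.2552 N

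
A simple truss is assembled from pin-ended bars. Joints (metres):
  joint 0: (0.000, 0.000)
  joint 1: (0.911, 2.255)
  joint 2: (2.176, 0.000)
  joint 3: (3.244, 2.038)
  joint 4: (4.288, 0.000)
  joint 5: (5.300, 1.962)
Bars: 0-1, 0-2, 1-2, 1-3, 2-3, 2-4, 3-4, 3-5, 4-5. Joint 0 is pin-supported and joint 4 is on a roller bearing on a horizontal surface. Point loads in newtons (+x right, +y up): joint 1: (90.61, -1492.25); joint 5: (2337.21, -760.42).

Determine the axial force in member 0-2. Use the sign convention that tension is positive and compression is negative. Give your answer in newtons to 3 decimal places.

N=6 nodes, M=9 members, R=3 reactions → 2N=12, M+R=12
member 0 (0-1): L=2.4321, (cx,cy)=(0.3746,0.9272)
member 1 (0-2): L=2.1760, (cx,cy)=(1.0000,0.0000)
member 2 (1-2): L=2.5856, (cx,cy)=(0.4893,-0.8721)
member 3 (1-3): L=2.3431, (cx,cy)=(0.9957,-0.0926)
member 4 (2-3): L=2.3009, (cx,cy)=(0.4642,0.8857)
member 5 (2-4): L=2.1120, (cx,cy)=(1.0000,0.0000)
member 6 (3-4): L=2.2898, (cx,cy)=(0.4559,-0.8900)
member 7 (3-5): L=2.0574, (cx,cy)=(0.9993,-0.0369)
member 8 (4-5): L=2.2076, (cx,cy)=(0.4584,0.8887)
solve A·x = −loads:
  F[0-1] = +130.8282 N (tension)
  F[0-2] = +2378.8146 N (tension)
  F[1-2] = -1947.2695 N (compression)
  F[1-3] = +915.0316 N (tension)
  F[2-3] = +1917.3631 N (tension)
  F[2-4] = +536.1298 N (tension)
  F[3-4] = -1924.1860 N (compression)
  F[3-5] = +2680.1968 N (tension)
  F[4-5] = -744.2158 N (compression)
  Rx@0 = -2427.8200 N
  Ry@0 = -121.3033 N
  Ry@4 = +2373.9733 N

2378.815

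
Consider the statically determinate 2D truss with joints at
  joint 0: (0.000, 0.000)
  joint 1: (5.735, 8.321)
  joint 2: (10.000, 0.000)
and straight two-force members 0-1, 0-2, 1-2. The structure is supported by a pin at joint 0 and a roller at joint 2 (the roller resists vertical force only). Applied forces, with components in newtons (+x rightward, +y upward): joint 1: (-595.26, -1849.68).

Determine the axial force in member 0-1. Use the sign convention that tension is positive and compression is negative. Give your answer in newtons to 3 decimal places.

N=3 nodes, M=3 members, R=3 reactions → 2N=6, M+R=6
member 0 (0-1): L=10.1059, (cx,cy)=(0.5675,0.8234)
member 1 (0-2): L=10.0000, (cx,cy)=(1.0000,0.0000)
member 2 (1-2): L=9.3504, (cx,cy)=(0.4561,-0.8899)
solve A·x = −loads:
  F[0-1] = -1559.6736 N (compression)
  F[0-2] = +289.8394 N (tension)
  F[1-2] = -635.4286 N (compression)
  Rx@0 = +595.2600 N
  Ry@0 = +1284.2044 N
  Ry@2 = +565.4756 N

-1559.674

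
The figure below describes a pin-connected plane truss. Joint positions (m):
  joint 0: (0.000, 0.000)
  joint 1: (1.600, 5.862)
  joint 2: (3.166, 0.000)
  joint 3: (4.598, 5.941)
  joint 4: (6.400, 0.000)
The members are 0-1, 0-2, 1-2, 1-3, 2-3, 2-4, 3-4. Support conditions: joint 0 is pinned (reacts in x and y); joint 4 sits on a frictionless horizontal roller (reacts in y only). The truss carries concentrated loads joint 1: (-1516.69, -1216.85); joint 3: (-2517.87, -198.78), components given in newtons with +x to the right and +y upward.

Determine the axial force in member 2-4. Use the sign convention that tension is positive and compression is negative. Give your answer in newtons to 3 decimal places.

-994.713

N=5 nodes, M=7 members, R=3 reactions → 2N=10, M+R=10
member 0 (0-1): L=6.0764, (cx,cy)=(0.2633,0.9647)
member 1 (0-2): L=3.1660, (cx,cy)=(1.0000,0.0000)
member 2 (1-2): L=6.0676, (cx,cy)=(0.2581,-0.9661)
member 3 (1-3): L=2.9990, (cx,cy)=(0.9997,0.0263)
member 4 (2-3): L=6.1111, (cx,cy)=(0.2343,0.9722)
member 5 (2-4): L=3.2340, (cx,cy)=(1.0000,0.0000)
member 6 (3-4): L=6.2083, (cx,cy)=(0.2903,-0.9569)
solve A·x = −loads:
  F[0-1] = -4866.8389 N (compression)
  F[0-2] = -2753.0612 N (compression)
  F[1-2] = +3581.4202 N (tension)
  F[1-3] = -689.3892 N (compression)
  F[2-3] = -3559.1758 N (compression)
  F[2-4] = -994.7129 N (compression)
  F[3-4] = +3426.9987 N (tension)
  Rx@0 = +4034.5600 N
  Ry@0 = +4695.0913 N
  Ry@4 = -3279.4613 N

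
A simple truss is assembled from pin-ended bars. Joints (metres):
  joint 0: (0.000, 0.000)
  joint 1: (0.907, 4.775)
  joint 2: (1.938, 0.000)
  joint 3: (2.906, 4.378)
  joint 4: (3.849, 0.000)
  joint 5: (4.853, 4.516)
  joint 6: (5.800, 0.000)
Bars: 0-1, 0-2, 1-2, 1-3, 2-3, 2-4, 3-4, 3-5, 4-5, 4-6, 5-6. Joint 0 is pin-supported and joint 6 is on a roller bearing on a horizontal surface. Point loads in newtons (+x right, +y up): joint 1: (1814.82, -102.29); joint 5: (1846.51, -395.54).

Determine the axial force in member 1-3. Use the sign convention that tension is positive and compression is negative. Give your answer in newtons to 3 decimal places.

-707.346

N=7 nodes, M=11 members, R=3 reactions → 2N=14, M+R=14
member 0 (0-1): L=4.8604, (cx,cy)=(0.1866,0.9824)
member 1 (0-2): L=1.9380, (cx,cy)=(1.0000,0.0000)
member 2 (1-2): L=4.8850, (cx,cy)=(0.2111,-0.9775)
member 3 (1-3): L=2.0380, (cx,cy)=(0.9808,-0.1948)
member 4 (2-3): L=4.4837, (cx,cy)=(0.2159,0.9764)
member 5 (2-4): L=1.9110, (cx,cy)=(1.0000,0.0000)
member 6 (3-4): L=4.4784, (cx,cy)=(0.2106,-0.9776)
member 7 (3-5): L=1.9519, (cx,cy)=(0.9975,0.0707)
member 8 (4-5): L=4.6263, (cx,cy)=(0.2170,0.9762)
member 9 (4-6): L=1.9510, (cx,cy)=(1.0000,0.0000)
member 10 (5-6): L=4.6142, (cx,cy)=(0.2052,-0.9787)
solve A·x = −loads:
  F[0-1] = +2830.6763 N (tension)
  F[0-2] = +3133.0947 N (tension)
  F[1-2] = -2808.7221 N (compression)
  F[1-3] = -707.3463 N (compression)
  F[2-3] = +2811.7635 N (tension)
  F[2-4] = +1933.2712 N (tension)
  F[3-4] = -2911.2136 N (compression)
  F[3-5] = +527.5614 N (tension)
  F[4-5] = +2915.4274 N (tension)
  F[4-6] = +687.5569 N (tension)
  F[5-6] = -3350.0967 N (compression)
  Rx@0 = -3661.3300 N
  Ry@0 = -2780.9523 N
  Ry@6 = +3278.7823 N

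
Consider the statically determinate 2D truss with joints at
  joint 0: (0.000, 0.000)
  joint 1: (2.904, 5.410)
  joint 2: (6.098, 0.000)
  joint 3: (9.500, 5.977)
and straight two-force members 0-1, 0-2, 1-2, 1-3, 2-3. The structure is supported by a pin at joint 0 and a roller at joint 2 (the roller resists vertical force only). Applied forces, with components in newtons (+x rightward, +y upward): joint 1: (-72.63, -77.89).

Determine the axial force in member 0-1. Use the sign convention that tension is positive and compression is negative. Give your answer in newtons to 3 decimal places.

N=4 nodes, M=5 members, R=3 reactions → 2N=8, M+R=8
member 0 (0-1): L=6.1401, (cx,cy)=(0.4730,0.8811)
member 1 (0-2): L=6.0980, (cx,cy)=(1.0000,0.0000)
member 2 (1-2): L=6.2825, (cx,cy)=(0.5084,-0.8611)
member 3 (1-3): L=6.6203, (cx,cy)=(0.9963,0.0856)
member 4 (2-3): L=6.8774, (cx,cy)=(0.4947,0.8691)
solve A·x = −loads:
  F[0-1] = -119.4350 N (compression)
  F[0-2] = -16.1428 N (compression)
  F[1-2] = +31.7524 N (tension)
  F[1-3] = +0.0000 N (tension)
  F[2-3] = -0.0000 N (compression)
  Rx@0 = +72.6300 N
  Ry@0 = +105.2327 N
  Ry@2 = -27.3427 N

-119.435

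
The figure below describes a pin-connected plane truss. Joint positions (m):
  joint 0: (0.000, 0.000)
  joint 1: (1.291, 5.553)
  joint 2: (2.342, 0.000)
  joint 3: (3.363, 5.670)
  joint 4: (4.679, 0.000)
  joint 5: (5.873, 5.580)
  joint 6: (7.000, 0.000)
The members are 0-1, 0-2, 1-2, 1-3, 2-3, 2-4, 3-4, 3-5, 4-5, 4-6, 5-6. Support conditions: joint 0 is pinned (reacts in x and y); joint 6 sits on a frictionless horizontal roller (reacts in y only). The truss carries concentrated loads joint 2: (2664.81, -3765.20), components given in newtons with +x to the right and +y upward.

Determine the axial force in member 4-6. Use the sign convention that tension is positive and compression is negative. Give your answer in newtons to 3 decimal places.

254.429

N=7 nodes, M=11 members, R=3 reactions → 2N=14, M+R=14
member 0 (0-1): L=5.7011, (cx,cy)=(0.2264,0.9740)
member 1 (0-2): L=2.3420, (cx,cy)=(1.0000,0.0000)
member 2 (1-2): L=5.6516, (cx,cy)=(0.1860,-0.9826)
member 3 (1-3): L=2.0753, (cx,cy)=(0.9984,0.0564)
member 4 (2-3): L=5.7612, (cx,cy)=(0.1772,0.9842)
member 5 (2-4): L=2.3370, (cx,cy)=(1.0000,0.0000)
member 6 (3-4): L=5.8207, (cx,cy)=(0.2261,-0.9741)
member 7 (3-5): L=2.5116, (cx,cy)=(0.9994,-0.0358)
member 8 (4-5): L=5.7063, (cx,cy)=(0.2092,0.9779)
member 9 (4-6): L=2.3210, (cx,cy)=(1.0000,0.0000)
member 10 (5-6): L=5.6927, (cx,cy)=(0.1980,-0.9802)
solve A·x = −loads:
  F[0-1] = -2572.2912 N (compression)
  F[0-2] = +3247.2994 N (tension)
  F[1-2] = +2489.8667 N (tension)
  F[1-3] = -1047.1844 N (compression)
  F[2-3] = +1339.9760 N (tension)
  F[2-4] = +808.0480 N (tension)
  F[3-4] = -1274.0731 N (compression)
  F[3-5] = -520.3283 N (compression)
  F[4-5] = +1269.1778 N (tension)
  F[4-6] = +254.4290 N (tension)
  F[5-6] = -1285.1652 N (compression)
  Rx@0 = -2664.8100 N
  Ry@0 = +2505.4717 N
  Ry@6 = +1259.7283 N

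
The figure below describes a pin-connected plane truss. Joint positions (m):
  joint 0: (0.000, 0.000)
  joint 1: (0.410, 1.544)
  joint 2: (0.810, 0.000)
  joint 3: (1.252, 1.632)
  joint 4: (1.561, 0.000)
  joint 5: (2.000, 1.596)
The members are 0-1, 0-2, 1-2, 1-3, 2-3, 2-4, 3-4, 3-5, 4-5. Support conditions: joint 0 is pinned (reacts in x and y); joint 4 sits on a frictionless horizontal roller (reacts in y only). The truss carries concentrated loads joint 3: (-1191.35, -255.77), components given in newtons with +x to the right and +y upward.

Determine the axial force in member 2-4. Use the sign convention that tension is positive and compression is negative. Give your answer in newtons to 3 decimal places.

-196.987

N=6 nodes, M=9 members, R=3 reactions → 2N=12, M+R=12
member 0 (0-1): L=1.5975, (cx,cy)=(0.2566,0.9665)
member 1 (0-2): L=0.8100, (cx,cy)=(1.0000,0.0000)
member 2 (1-2): L=1.5950, (cx,cy)=(0.2508,-0.9680)
member 3 (1-3): L=0.8466, (cx,cy)=(0.9946,0.1039)
member 4 (2-3): L=1.6908, (cx,cy)=(0.2614,0.9652)
member 5 (2-4): L=0.7510, (cx,cy)=(1.0000,0.0000)
member 6 (3-4): L=1.6610, (cx,cy)=(0.1860,-0.9825)
member 7 (3-5): L=0.7489, (cx,cy)=(0.9988,-0.0481)
member 8 (4-5): L=1.6553, (cx,cy)=(0.2652,0.9642)
solve A·x = −loads:
  F[0-1] = -1341.0870 N (compression)
  F[0-2] = -847.1607 N (compression)
  F[1-2] = +1267.4790 N (tension)
  F[1-3] = -665.6640 N (compression)
  F[2-3] = -1271.1764 N (compression)
  F[2-4] = -196.9869 N (compression)
  F[3-4] = +1058.8810 N (tension)
  F[3-5] = -0.0000 N (tension)
  F[4-5] = +0.0000 N (tension)
  Rx@0 = +1191.3500 N
  Ry@0 = +1296.1666 N
  Ry@4 = -1040.3966 N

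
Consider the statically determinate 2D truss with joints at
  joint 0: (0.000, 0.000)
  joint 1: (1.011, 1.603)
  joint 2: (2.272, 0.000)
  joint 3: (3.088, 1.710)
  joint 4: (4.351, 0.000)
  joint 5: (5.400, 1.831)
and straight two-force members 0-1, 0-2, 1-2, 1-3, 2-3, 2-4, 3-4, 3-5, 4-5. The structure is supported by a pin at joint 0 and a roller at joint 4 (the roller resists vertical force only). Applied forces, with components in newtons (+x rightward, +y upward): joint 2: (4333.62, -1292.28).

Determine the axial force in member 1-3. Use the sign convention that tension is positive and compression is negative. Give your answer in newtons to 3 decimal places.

N=6 nodes, M=9 members, R=3 reactions → 2N=12, M+R=12
member 0 (0-1): L=1.8952, (cx,cy)=(0.5335,0.8458)
member 1 (0-2): L=2.2720, (cx,cy)=(1.0000,0.0000)
member 2 (1-2): L=2.0395, (cx,cy)=(0.6183,-0.7860)
member 3 (1-3): L=2.0798, (cx,cy)=(0.9987,0.0514)
member 4 (2-3): L=1.8947, (cx,cy)=(0.4307,0.9025)
member 5 (2-4): L=2.0790, (cx,cy)=(1.0000,0.0000)
member 6 (3-4): L=2.1259, (cx,cy)=(0.5941,-0.8044)
member 7 (3-5): L=2.3152, (cx,cy)=(0.9986,0.0523)
member 8 (4-5): L=2.1102, (cx,cy)=(0.4971,0.8677)
solve A·x = −loads:
  F[0-1] = -730.0294 N (compression)
  F[0-2] = +4723.0592 N (tension)
  F[1-2] = +730.5052 N (tension)
  F[1-3] = -842.2085 N (compression)
  F[2-3] = +795.7056 N (tension)
  F[2-4] = +498.4058 N (tension)
  F[3-4] = -838.9071 N (compression)
  F[3-5] = -0.0000 N (compression)
  F[4-5] = -0.0000 N (compression)
  Rx@0 = -4333.6200 N
  Ry@0 = +617.4788 N
  Ry@4 = +674.8012 N

-842.209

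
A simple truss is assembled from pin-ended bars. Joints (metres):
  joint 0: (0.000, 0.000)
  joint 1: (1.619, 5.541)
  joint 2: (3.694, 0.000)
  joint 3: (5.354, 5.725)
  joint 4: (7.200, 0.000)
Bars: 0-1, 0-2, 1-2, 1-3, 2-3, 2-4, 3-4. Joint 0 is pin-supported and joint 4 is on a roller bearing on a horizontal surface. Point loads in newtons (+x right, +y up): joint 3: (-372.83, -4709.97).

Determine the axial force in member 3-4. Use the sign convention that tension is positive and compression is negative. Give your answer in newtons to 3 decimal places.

-3368.476

N=5 nodes, M=7 members, R=3 reactions → 2N=10, M+R=10
member 0 (0-1): L=5.7727, (cx,cy)=(0.2805,0.9599)
member 1 (0-2): L=3.6940, (cx,cy)=(1.0000,0.0000)
member 2 (1-2): L=5.9168, (cx,cy)=(0.3507,-0.9365)
member 3 (1-3): L=3.7395, (cx,cy)=(0.9988,0.0492)
member 4 (2-3): L=5.9608, (cx,cy)=(0.2785,0.9604)
member 5 (2-4): L=3.5060, (cx,cy)=(1.0000,0.0000)
member 6 (3-4): L=6.0153, (cx,cy)=(0.3069,-0.9517)
solve A·x = −loads:
  F[0-1] = -1566.9224 N (compression)
  F[0-2] = +66.6274 N (tension)
  F[1-2] = +1554.2461 N (tension)
  F[1-3] = -985.7215 N (compression)
  F[2-3] = -1515.4862 N (compression)
  F[2-4] = +1033.7388 N (tension)
  F[3-4] = -3368.4761 N (compression)
  Rx@0 = +372.8300 N
  Ry@0 = +1504.0356 N
  Ry@4 = +3205.9344 N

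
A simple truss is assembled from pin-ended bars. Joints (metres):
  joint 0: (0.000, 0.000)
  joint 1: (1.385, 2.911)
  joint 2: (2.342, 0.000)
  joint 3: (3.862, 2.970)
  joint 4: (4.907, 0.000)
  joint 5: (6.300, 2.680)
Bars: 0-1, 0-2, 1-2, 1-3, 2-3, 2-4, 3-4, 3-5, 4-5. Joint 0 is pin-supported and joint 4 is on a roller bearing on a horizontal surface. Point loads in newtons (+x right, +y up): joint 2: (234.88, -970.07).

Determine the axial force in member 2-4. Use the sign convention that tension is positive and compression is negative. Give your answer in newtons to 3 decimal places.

162.905

N=6 nodes, M=9 members, R=3 reactions → 2N=12, M+R=12
member 0 (0-1): L=3.2237, (cx,cy)=(0.4296,0.9030)
member 1 (0-2): L=2.3420, (cx,cy)=(1.0000,0.0000)
member 2 (1-2): L=3.0643, (cx,cy)=(0.3123,-0.9500)
member 3 (1-3): L=2.4777, (cx,cy)=(0.9997,0.0238)
member 4 (2-3): L=3.3364, (cx,cy)=(0.4556,0.8902)
member 5 (2-4): L=2.5650, (cx,cy)=(1.0000,0.0000)
member 6 (3-4): L=3.1485, (cx,cy)=(0.3319,-0.9433)
member 7 (3-5): L=2.4552, (cx,cy)=(0.9930,-0.1181)
member 8 (4-5): L=3.0204, (cx,cy)=(0.4612,0.8873)
solve A·x = −loads:
  F[0-1] = -561.5453 N (compression)
  F[0-2] = +476.1381 N (tension)
  F[1-2] = +523.6273 N (tension)
  F[1-3] = -404.9064 N (compression)
  F[2-3] = +530.9354 N (tension)
  F[2-4] = +162.9048 N (tension)
  F[3-4] = -490.8156 N (compression)
  F[3-5] = +0.0000 N (tension)
  F[4-5] = -0.0000 N (compression)
  Rx@0 = -234.8800 N
  Ry@0 = +507.0776 N
  Ry@4 = +462.9924 N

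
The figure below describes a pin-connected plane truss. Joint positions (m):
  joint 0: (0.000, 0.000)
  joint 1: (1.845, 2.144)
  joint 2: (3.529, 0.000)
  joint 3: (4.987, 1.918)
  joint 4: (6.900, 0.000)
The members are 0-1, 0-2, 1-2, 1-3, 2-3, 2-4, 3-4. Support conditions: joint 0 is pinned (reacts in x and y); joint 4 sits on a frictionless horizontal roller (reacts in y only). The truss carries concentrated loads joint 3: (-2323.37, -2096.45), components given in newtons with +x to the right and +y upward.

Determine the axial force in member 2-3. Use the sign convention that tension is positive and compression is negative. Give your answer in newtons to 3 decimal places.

-1734.759

N=5 nodes, M=7 members, R=3 reactions → 2N=10, M+R=10
member 0 (0-1): L=2.8286, (cx,cy)=(0.6523,0.7580)
member 1 (0-2): L=3.5290, (cx,cy)=(1.0000,0.0000)
member 2 (1-2): L=2.7263, (cx,cy)=(0.6177,-0.7864)
member 3 (1-3): L=3.1501, (cx,cy)=(0.9974,-0.0717)
member 4 (2-3): L=2.4093, (cx,cy)=(0.6052,0.7961)
member 5 (2-4): L=3.3710, (cx,cy)=(1.0000,0.0000)
member 6 (3-4): L=2.7089, (cx,cy)=(0.7062,-0.7080)
solve A·x = −loads:
  F[0-1] = -1618.8538 N (compression)
  F[0-2] = -1267.4322 N (compression)
  F[1-2] = +1756.1076 N (tension)
  F[1-3] = -2146.2018 N (compression)
  F[2-3] = -1734.7589 N (compression)
  F[2-4] = +867.1209 N (tension)
  F[3-4] = -1227.8978 N (compression)
  Rx@0 = +2323.3700 N
  Ry@0 = +1227.0627 N
  Ry@4 = +869.3873 N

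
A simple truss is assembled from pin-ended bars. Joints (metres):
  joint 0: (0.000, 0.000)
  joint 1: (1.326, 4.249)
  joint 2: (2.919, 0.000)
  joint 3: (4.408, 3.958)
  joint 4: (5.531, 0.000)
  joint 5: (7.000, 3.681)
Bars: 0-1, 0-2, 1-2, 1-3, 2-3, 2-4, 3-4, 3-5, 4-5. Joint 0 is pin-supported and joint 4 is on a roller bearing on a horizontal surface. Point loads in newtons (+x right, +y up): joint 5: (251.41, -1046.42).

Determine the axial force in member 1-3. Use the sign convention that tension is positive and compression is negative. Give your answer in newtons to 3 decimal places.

318.510

N=6 nodes, M=9 members, R=3 reactions → 2N=12, M+R=12
member 0 (0-1): L=4.4511, (cx,cy)=(0.2979,0.9546)
member 1 (0-2): L=2.9190, (cx,cy)=(1.0000,0.0000)
member 2 (1-2): L=4.5378, (cx,cy)=(0.3511,-0.9364)
member 3 (1-3): L=3.0957, (cx,cy)=(0.9956,-0.0940)
member 4 (2-3): L=4.2288, (cx,cy)=(0.3521,0.9360)
member 5 (2-4): L=2.6120, (cx,cy)=(1.0000,0.0000)
member 6 (3-4): L=4.1142, (cx,cy)=(0.2730,-0.9620)
member 7 (3-5): L=2.6068, (cx,cy)=(0.9943,-0.1063)
member 8 (4-5): L=3.9633, (cx,cy)=(0.3707,0.9288)
solve A·x = −loads:
  F[0-1] = +466.4189 N (tension)
  F[0-2] = +112.4619 N (tension)
  F[1-2] = -507.4797 N (compression)
  F[1-3] = +318.5097 N (tension)
  F[2-3] = +507.6950 N (tension)
  F[2-4] = -244.4528 N (compression)
  F[3-4] = -534.0938 N (compression)
  F[3-5] = +645.3000 N (tension)
  F[4-5] = -1052.8405 N (compression)
  Rx@0 = -251.4100 N
  Ry@0 = -445.2416 N
  Ry@4 = +1491.6616 N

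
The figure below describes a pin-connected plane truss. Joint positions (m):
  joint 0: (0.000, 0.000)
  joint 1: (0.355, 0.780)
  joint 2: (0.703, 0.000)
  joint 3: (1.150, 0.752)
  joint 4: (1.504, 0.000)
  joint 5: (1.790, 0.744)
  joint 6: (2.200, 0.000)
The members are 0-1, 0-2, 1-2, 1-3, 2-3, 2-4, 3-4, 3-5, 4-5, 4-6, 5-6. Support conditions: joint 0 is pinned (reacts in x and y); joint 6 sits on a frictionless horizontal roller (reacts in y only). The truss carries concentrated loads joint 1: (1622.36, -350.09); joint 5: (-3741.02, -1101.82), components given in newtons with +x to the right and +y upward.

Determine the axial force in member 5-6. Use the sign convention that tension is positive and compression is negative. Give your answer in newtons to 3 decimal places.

N=7 nodes, M=11 members, R=3 reactions → 2N=14, M+R=14
member 0 (0-1): L=0.8570, (cx,cy)=(0.4142,0.9102)
member 1 (0-2): L=0.7030, (cx,cy)=(1.0000,0.0000)
member 2 (1-2): L=0.8541, (cx,cy)=(0.4074,-0.9132)
member 3 (1-3): L=0.7955, (cx,cy)=(0.9994,-0.0352)
member 4 (2-3): L=0.8748, (cx,cy)=(0.5110,0.8596)
member 5 (2-4): L=0.8010, (cx,cy)=(1.0000,0.0000)
member 6 (3-4): L=0.8312, (cx,cy)=(0.4259,-0.9048)
member 7 (3-5): L=0.6400, (cx,cy)=(0.9999,-0.0125)
member 8 (4-5): L=0.7971, (cx,cy)=(0.3588,0.9334)
member 9 (4-6): L=0.6960, (cx,cy)=(1.0000,0.0000)
member 10 (5-6): L=0.8495, (cx,cy)=(0.4826,-0.8758)
solve A·x = −loads:
  F[0-1] = -1306.2246 N (compression)
  F[0-2] = -1577.5663 N (compression)
  F[1-2] = +1017.9200 N (tension)
  F[1-3] = -2579.7953 N (compression)
  F[2-3] = -1081.4243 N (compression)
  F[2-4] = -610.2573 N (compression)
  F[3-4] = +976.0810 N (tension)
  F[3-5] = -3546.7652 N (compression)
  F[4-5] = -946.1253 N (compression)
  F[4-6] = +144.9482 N (tension)
  F[5-6] = -300.3227 N (compression)
  Rx@0 = +2118.6600 N
  Ry@0 = +1188.8820 N
  Ry@6 = +263.0280 N

-300.323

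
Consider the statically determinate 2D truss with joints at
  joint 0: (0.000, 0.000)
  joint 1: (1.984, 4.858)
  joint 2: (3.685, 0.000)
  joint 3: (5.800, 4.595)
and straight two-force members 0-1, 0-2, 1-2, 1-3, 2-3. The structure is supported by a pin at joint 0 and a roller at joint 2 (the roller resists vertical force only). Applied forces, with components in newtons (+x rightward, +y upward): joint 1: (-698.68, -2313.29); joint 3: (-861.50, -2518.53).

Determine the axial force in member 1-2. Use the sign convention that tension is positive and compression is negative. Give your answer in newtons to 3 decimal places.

N=4 nodes, M=5 members, R=3 reactions → 2N=8, M+R=8
member 0 (0-1): L=5.2475, (cx,cy)=(0.3781,0.9258)
member 1 (0-2): L=3.6850, (cx,cy)=(1.0000,0.0000)
member 2 (1-2): L=5.1472, (cx,cy)=(0.3305,-0.9438)
member 3 (1-3): L=3.8251, (cx,cy)=(0.9976,-0.0688)
member 4 (2-3): L=5.0584, (cx,cy)=(0.4181,0.9084)
solve A·x = −loads:
  F[0-1] = -1747.3404 N (compression)
  F[0-2] = -899.5391 N (compression)
  F[1-2] = -758.1365 N (compression)
  F[1-3] = +289.2663 N (tension)
  F[2-3] = -2750.6170 N (compression)
  Rx@0 = +1560.1800 N
  Ry@0 = +1617.6378 N
  Ry@2 = +3214.1822 N

-758.137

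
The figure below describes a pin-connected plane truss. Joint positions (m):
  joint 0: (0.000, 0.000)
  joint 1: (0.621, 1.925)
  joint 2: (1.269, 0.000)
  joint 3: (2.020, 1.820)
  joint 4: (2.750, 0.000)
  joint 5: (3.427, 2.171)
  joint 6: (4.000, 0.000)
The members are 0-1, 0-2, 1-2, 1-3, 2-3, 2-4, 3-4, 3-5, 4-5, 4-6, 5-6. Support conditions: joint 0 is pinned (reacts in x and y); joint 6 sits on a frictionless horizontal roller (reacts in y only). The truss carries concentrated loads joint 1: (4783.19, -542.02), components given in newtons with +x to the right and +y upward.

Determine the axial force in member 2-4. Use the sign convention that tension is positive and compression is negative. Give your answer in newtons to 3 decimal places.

N=7 nodes, M=11 members, R=3 reactions → 2N=14, M+R=14
member 0 (0-1): L=2.0227, (cx,cy)=(0.3070,0.9517)
member 1 (0-2): L=1.2690, (cx,cy)=(1.0000,0.0000)
member 2 (1-2): L=2.0311, (cx,cy)=(0.3190,-0.9477)
member 3 (1-3): L=1.4029, (cx,cy)=(0.9972,-0.0748)
member 4 (2-3): L=1.9689, (cx,cy)=(0.3814,0.9244)
member 5 (2-4): L=1.4810, (cx,cy)=(1.0000,0.0000)
member 6 (3-4): L=1.9609, (cx,cy)=(0.3723,-0.9281)
member 7 (3-5): L=1.4501, (cx,cy)=(0.9703,0.2420)
member 8 (4-5): L=2.2741, (cx,cy)=(0.2977,0.9547)
member 9 (4-6): L=1.2500, (cx,cy)=(1.0000,0.0000)
member 10 (5-6): L=2.2453, (cx,cy)=(0.2552,-0.9669)
solve A·x = −loads:
  F[0-1] = +1937.6181 N (tension)
  F[0-2] = +4188.3079 N (tension)
  F[1-2] = -2242.5991 N (compression)
  F[1-3] = -3482.6131 N (compression)
  F[2-3] = +2299.2464 N (tension)
  F[2-4] = +2595.8222 N (tension)
  F[3-4] = -2971.2534 N (compression)
  F[3-5] = -1535.3701 N (compression)
  F[4-5] = +2888.6661 N (tension)
  F[4-6] = +629.7613 N (tension)
  F[5-6] = -2467.7674 N (compression)
  Rx@0 = -4783.1900 N
  Ry@0 = -1844.0388 N
  Ry@6 = +2386.0588 N

2595.822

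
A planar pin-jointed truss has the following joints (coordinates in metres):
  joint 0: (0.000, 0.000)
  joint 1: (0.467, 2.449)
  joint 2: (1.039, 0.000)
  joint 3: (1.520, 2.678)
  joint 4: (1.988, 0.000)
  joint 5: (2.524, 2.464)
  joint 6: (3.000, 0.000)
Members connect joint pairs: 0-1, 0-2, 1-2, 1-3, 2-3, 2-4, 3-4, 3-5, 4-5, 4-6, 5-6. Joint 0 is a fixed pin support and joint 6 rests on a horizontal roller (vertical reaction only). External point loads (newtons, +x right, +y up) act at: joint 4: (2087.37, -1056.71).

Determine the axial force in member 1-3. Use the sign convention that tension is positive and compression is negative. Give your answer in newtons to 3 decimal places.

N=7 nodes, M=11 members, R=3 reactions → 2N=14, M+R=14
member 0 (0-1): L=2.4931, (cx,cy)=(0.1873,0.9823)
member 1 (0-2): L=1.0390, (cx,cy)=(1.0000,0.0000)
member 2 (1-2): L=2.5149, (cx,cy)=(0.2274,-0.9738)
member 3 (1-3): L=1.0776, (cx,cy)=(0.9772,0.2125)
member 4 (2-3): L=2.7209, (cx,cy)=(0.1768,0.9842)
member 5 (2-4): L=0.9490, (cx,cy)=(1.0000,0.0000)
member 6 (3-4): L=2.7186, (cx,cy)=(0.1721,-0.9851)
member 7 (3-5): L=1.0266, (cx,cy)=(0.9780,-0.2085)
member 8 (4-5): L=2.5216, (cx,cy)=(0.2126,0.9771)
member 9 (4-6): L=1.0120, (cx,cy)=(1.0000,0.0000)
member 10 (5-6): L=2.5096, (cx,cy)=(0.1897,-0.9818)
solve A·x = −loads:
  F[0-1] = -362.8866 N (compression)
  F[0-2] = +2155.3441 N (tension)
  F[1-2] = +333.9159 N (tension)
  F[1-3] = -147.2850 N (compression)
  F[2-3] = -330.3678 N (compression)
  F[2-4] = +2289.6943 N (tension)
  F[3-4] = +421.3387 N (tension)
  F[3-5] = -281.0314 N (compression)
  F[4-5] = +656.6678 N (tension)
  F[4-6] = +135.2749 N (tension)
  F[5-6] = -713.1931 N (compression)
  Rx@0 = -2087.3700 N
  Ry@0 = +356.4635 N
  Ry@6 = +700.2465 N

-147.285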